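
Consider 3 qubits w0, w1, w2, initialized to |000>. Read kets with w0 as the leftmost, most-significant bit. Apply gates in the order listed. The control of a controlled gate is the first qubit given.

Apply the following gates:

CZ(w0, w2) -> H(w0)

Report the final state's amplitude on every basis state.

After the circuit, the state carries amplitude sqrt(2)/2 on |000>, sqrt(2)/2 on |100>, and 0 on every other basis state.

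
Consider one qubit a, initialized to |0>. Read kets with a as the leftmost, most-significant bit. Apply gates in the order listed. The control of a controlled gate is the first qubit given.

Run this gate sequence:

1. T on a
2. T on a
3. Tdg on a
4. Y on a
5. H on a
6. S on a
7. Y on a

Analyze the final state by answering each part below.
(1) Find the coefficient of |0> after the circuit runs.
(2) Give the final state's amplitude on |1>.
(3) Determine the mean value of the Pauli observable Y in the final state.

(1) |0> carries amplitude -sqrt(2)*I/2 in the final state.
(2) The final state's coefficient on |1> equals -sqrt(2)/2.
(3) The expectation value of Y is -1.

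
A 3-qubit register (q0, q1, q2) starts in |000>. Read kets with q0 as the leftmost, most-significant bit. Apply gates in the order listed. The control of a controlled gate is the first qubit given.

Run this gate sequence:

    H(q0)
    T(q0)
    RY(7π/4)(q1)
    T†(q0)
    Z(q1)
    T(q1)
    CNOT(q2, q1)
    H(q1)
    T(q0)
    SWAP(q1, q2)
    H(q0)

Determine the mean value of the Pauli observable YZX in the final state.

The observable YZX averages to -1/2.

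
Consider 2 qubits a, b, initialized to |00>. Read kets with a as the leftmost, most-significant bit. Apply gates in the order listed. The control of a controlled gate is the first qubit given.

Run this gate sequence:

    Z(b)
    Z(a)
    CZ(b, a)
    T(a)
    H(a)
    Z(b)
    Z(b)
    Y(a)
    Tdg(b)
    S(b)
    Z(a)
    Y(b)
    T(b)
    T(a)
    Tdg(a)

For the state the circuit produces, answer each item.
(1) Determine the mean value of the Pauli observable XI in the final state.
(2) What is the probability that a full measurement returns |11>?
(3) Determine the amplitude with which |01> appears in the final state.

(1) In the final state, XI has expectation 1.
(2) The probability of measuring |11> is 1/2.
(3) The final state's coefficient on |01> equals sqrt(2)*exp(I*pi/4)/2.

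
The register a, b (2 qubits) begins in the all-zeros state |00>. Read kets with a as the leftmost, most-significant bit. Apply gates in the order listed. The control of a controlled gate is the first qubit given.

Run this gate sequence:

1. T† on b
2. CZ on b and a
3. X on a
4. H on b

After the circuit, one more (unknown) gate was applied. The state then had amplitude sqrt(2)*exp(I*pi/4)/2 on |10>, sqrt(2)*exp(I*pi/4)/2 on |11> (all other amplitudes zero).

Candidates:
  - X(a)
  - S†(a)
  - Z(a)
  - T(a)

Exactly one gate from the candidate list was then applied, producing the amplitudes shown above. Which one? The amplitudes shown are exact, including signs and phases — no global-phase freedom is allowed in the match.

The unique candidate consistent with the amplitudes is T(a).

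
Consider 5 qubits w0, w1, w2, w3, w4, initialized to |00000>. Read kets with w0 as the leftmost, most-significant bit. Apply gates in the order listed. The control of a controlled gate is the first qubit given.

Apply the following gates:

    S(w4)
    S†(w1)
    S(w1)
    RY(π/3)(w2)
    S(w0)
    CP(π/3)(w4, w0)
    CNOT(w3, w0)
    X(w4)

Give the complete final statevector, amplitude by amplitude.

The resulting statevector has amplitude sqrt(3)/2 on |00001>, 1/2 on |00101>, and 0 on every other basis state.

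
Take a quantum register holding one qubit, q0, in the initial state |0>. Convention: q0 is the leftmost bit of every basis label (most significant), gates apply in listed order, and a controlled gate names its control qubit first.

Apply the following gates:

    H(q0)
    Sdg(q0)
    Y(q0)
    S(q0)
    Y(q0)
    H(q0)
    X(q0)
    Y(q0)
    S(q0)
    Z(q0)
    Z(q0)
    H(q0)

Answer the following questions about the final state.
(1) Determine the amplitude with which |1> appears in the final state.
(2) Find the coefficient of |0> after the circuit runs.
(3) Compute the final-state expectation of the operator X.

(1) The amplitude on |1> is sqrt(2)*I/2.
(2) The amplitude on |0> is -sqrt(2)*I/2.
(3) The observable X averages to -1.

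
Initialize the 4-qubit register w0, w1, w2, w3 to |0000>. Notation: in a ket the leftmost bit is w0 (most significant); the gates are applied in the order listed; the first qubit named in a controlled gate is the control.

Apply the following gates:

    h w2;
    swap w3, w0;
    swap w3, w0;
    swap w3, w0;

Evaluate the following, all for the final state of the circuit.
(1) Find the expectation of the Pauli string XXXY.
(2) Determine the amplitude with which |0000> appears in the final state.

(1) The expectation value of XXXY is 0. Key observation: gates 2-3 undo each other exactly, leaving only the rest of the circuit to track.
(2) The amplitude on |0000> is sqrt(2)/2.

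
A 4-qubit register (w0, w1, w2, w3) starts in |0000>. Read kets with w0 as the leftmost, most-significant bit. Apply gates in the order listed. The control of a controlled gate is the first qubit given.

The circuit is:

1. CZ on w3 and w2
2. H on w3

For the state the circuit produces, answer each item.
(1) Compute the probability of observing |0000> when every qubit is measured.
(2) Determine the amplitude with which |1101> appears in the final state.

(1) The probability of measuring |0000> is 1/2.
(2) |1101> carries amplitude 0 in the final state.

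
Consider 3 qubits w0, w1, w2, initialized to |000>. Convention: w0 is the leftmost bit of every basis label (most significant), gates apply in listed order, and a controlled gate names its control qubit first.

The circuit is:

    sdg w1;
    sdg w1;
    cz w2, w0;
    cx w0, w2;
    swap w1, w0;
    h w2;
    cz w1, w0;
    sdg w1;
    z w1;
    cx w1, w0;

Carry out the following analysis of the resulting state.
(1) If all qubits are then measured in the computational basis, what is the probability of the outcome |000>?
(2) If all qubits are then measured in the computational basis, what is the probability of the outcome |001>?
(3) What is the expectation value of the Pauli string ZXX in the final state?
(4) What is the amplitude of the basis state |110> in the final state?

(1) The probability of measuring |000> is 1/2.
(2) The probability of measuring |001> is 1/2.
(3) The expectation value of ZXX is 0.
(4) The final state's coefficient on |110> equals 0.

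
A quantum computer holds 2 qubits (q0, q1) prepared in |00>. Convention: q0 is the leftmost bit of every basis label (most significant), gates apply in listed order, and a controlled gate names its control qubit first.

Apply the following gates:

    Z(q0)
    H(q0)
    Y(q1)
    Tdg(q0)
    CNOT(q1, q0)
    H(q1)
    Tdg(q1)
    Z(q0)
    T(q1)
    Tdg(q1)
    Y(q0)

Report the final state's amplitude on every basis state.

After the circuit, the state carries amplitude -1/2 on |00>, -exp(3*I*pi/4)/2 on |01>, exp(3*I*pi/4)/2 on |10>, -I/2 on |11>.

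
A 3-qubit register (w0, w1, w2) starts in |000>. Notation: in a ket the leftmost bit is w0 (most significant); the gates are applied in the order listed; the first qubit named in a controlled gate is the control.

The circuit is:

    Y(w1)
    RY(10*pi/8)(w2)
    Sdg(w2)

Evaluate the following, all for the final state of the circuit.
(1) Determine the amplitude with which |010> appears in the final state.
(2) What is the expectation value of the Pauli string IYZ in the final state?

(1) |010> carries amplitude -I*sqrt(2 - sqrt(2))/2 in the final state.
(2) The observable IYZ averages to 0.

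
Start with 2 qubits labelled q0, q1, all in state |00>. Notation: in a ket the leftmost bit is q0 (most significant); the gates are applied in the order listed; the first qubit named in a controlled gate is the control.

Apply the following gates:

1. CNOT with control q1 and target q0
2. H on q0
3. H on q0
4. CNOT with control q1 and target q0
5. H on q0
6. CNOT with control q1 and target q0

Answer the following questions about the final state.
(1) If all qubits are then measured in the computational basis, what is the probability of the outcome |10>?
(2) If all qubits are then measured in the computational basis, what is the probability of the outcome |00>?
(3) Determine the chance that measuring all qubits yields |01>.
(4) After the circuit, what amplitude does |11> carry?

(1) The probability of measuring |10> is 1/2.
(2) A full measurement returns |00> with probability 1/2.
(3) Outcome |01> occurs with probability 0.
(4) The amplitude on |11> is 0.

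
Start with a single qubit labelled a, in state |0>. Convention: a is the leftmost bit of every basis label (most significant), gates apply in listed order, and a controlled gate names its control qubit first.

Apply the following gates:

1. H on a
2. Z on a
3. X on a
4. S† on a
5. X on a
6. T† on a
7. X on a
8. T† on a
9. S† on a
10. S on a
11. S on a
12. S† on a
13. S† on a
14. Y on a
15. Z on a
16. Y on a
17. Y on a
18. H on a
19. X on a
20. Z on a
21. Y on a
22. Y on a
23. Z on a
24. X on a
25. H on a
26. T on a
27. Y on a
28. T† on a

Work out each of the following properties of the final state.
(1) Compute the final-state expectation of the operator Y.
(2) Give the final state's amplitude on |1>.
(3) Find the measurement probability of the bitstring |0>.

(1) The observable Y averages to 1. Key observation: gates 18-25 undo each other exactly, leaving only the rest of the circuit to track.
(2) The final state's coefficient on |1> equals sqrt(2)*I/2.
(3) A full measurement returns |0> with probability 1/2.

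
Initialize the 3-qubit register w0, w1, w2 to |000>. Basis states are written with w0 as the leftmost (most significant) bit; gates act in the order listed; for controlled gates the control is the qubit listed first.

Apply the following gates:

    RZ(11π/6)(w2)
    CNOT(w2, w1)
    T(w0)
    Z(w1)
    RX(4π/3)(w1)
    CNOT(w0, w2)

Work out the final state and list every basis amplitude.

The final amplitudes are exp(I*pi/12)/2 on |000>, sqrt(3)*exp(7*I*pi/12)/2 on |010>, and 0 on every other basis state.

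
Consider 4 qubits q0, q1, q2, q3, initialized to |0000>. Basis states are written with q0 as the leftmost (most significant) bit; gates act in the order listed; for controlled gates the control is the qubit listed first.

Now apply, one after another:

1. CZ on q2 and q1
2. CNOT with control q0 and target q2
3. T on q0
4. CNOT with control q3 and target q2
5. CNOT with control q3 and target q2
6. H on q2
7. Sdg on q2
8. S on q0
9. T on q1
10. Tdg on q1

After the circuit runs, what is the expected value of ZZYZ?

In the final state, ZZYZ has expectation -1. Key observation: steps 4-5 multiply out to the identity, so the circuit reduces to the remaining gates.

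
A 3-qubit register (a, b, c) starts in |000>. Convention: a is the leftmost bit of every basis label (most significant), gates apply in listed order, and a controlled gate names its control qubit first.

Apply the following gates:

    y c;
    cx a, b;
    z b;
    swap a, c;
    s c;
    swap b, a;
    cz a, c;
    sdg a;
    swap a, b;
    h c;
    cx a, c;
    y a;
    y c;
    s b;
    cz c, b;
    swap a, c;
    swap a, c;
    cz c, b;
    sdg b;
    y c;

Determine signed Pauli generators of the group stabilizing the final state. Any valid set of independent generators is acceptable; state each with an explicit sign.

The stabilizer group can be generated by +IIX, +ZII, +IZI, among other valid generating sets. Key observation: steps 13-20 multiply out to the identity, so the circuit reduces to the remaining gates.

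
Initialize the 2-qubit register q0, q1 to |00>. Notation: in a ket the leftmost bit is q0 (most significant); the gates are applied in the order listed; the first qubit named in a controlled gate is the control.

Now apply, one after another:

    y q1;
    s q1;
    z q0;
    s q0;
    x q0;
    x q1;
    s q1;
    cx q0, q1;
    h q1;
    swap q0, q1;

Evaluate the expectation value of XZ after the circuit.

In the final state, XZ has expectation 1.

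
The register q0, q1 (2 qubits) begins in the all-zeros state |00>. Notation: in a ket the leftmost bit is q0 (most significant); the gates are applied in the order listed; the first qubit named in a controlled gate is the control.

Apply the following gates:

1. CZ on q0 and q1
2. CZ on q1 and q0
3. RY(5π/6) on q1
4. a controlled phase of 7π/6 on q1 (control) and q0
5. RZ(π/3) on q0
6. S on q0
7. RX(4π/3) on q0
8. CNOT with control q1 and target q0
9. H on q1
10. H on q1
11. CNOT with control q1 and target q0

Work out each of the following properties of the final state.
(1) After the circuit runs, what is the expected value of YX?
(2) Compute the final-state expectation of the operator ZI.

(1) In the final state, YX has expectation sqrt(3)/4. Key observation: gates 8-11 undo each other exactly, leaving only the rest of the circuit to track.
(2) In the final state, ZI has expectation -1/2.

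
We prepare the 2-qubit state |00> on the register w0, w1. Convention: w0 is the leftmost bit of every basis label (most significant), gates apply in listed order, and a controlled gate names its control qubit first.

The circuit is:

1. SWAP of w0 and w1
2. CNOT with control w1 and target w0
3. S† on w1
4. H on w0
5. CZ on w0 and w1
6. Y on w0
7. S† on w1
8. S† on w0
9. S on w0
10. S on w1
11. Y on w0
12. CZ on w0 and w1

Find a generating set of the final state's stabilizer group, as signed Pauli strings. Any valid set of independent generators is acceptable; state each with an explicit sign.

One valid set of independent stabilizer generators is +XI, +IZ (any independent generating set of the same group is equally correct).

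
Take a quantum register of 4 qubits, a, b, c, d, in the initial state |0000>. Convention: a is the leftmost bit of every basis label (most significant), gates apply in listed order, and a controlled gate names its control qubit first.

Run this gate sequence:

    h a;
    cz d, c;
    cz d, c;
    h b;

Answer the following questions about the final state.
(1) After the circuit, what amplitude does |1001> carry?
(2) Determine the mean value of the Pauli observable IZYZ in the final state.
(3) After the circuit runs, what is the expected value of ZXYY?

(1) The final state's coefficient on |1001> equals 0. Key observation: the block from step 2 through step 3 cancels to the identity and can be dropped.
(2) The expectation value of IZYZ is 0.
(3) The expectation value of ZXYY is 0.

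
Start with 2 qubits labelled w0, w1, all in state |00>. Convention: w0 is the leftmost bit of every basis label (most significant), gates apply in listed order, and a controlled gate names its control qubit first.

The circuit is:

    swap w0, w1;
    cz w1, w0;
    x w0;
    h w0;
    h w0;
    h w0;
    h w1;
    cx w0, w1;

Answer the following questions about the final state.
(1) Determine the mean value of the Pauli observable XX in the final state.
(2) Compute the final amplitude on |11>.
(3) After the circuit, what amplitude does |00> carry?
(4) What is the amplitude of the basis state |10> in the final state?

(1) The expectation value of XX is -1.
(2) The final state's coefficient on |11> equals -1/2.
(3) The final state's coefficient on |00> equals 1/2.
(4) The amplitude on |10> is -1/2.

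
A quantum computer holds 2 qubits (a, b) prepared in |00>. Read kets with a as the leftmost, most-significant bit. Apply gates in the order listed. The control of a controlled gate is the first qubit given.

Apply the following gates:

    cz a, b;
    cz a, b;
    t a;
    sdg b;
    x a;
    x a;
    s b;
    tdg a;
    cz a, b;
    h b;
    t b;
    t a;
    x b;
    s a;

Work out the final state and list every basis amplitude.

The resulting statevector has amplitude sqrt(2)*exp(I*pi/4)/2 on |00>, sqrt(2)/2 on |01>, 0 on |10>, 0 on |11>. Key observation: steps 2-9 multiply out to the identity, so the circuit reduces to the remaining gates.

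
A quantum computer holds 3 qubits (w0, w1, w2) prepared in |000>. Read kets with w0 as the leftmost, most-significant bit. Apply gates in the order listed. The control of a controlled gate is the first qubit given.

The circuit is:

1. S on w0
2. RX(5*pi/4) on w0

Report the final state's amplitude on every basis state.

The final amplitudes are -sqrt(2 - sqrt(2))/2 on |000>, -I*sqrt(sqrt(2) + 2)/2 on |100>, and 0 on every other basis state.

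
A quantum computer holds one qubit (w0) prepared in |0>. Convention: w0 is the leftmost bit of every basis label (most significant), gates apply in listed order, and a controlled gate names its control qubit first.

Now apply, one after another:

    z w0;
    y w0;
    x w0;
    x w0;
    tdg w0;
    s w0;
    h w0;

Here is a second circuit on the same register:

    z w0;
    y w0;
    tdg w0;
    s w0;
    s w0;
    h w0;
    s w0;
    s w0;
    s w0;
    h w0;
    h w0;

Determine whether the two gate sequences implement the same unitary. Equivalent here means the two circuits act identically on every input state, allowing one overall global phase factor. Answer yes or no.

No — the two circuits implement different unitaries, even allowing a global phase.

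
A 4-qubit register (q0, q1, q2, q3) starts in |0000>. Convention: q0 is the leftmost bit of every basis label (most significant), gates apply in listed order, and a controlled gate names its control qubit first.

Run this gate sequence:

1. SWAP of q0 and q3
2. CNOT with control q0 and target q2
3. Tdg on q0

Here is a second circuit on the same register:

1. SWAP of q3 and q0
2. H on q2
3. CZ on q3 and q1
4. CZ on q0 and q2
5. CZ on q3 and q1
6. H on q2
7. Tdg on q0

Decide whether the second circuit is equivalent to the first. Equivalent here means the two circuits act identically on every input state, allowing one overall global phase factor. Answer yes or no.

Yes — the two circuits implement the same unitary up to a global phase.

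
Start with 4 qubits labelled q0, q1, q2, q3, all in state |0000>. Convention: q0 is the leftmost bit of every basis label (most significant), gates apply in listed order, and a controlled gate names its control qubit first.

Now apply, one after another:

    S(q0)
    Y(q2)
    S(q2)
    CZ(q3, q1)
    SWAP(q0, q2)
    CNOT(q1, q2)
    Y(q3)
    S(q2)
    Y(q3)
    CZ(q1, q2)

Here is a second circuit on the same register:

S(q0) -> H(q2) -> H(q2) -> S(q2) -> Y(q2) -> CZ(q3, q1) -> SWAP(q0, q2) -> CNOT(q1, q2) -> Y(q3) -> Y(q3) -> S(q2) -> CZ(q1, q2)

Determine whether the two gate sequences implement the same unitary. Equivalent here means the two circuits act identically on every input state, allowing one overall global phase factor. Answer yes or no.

No — the two circuits implement different unitaries, even allowing a global phase.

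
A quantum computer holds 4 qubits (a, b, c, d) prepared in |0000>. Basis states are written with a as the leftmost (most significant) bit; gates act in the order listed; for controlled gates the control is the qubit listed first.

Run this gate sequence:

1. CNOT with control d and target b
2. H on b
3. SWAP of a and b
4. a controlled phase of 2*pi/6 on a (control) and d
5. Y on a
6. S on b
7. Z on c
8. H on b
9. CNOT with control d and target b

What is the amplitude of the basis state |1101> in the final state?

The amplitude on |1101> is 0.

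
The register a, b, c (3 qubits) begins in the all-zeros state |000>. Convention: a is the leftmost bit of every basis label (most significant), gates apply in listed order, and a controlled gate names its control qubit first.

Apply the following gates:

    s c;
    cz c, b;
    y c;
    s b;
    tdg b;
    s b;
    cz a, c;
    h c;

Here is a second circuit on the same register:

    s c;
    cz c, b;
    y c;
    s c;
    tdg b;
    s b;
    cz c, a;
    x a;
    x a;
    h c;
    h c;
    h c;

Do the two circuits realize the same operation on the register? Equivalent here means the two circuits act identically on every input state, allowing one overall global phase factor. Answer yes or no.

No, they are not equivalent — no single phase factor reconciles the two unitaries.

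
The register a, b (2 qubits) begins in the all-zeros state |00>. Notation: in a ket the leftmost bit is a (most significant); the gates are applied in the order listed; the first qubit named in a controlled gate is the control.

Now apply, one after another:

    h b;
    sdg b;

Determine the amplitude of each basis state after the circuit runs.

The resulting statevector has amplitude sqrt(2)/2 on |00>, -sqrt(2)*I/2 on |01>, 0 on |10>, 0 on |11>.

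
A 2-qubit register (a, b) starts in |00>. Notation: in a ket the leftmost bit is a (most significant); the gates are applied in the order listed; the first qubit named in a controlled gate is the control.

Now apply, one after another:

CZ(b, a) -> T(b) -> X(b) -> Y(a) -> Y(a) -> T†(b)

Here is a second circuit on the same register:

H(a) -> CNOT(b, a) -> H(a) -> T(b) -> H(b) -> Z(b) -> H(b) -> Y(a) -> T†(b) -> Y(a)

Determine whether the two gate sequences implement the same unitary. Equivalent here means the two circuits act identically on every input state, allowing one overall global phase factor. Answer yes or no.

Yes — the two circuits implement the same unitary up to a global phase.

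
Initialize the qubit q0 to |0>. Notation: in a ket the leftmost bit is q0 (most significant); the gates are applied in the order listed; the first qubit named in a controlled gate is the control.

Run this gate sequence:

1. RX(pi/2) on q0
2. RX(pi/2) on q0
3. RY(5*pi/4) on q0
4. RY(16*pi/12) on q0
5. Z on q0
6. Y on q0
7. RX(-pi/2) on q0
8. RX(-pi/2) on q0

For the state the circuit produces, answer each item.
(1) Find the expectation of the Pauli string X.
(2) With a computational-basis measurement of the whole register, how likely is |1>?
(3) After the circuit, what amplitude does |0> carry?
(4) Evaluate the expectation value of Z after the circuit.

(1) In the final state, X has expectation -sqrt(6)/4 - sqrt(2)/4.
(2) A full measurement returns |1> with probability -sqrt(6)/8 + sqrt(2)/8 + 1/2.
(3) The amplitude on |0> is I*sqrt(6 - 3*sqrt(2))/4 + I*sqrt(sqrt(2) + 2)/4.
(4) The expectation value of Z is -sqrt(2)/4 + sqrt(6)/4.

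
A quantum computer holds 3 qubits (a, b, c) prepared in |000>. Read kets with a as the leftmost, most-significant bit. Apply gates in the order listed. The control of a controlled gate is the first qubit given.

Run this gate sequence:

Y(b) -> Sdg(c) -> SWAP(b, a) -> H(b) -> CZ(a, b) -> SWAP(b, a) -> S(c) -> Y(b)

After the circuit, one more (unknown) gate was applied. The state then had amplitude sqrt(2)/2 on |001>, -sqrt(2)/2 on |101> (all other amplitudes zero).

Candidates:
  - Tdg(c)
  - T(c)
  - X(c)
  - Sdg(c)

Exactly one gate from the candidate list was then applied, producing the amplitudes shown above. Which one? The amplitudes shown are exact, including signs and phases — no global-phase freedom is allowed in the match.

It was X(c) that produced the state shown.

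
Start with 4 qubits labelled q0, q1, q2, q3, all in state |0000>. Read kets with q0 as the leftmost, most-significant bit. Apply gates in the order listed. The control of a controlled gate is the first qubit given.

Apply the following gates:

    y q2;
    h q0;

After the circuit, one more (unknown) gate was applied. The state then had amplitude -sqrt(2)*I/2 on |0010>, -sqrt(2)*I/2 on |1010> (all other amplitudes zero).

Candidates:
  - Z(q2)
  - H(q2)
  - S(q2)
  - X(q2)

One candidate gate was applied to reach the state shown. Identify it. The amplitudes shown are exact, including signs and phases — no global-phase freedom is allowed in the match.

The unique candidate consistent with the amplitudes is Z(q2).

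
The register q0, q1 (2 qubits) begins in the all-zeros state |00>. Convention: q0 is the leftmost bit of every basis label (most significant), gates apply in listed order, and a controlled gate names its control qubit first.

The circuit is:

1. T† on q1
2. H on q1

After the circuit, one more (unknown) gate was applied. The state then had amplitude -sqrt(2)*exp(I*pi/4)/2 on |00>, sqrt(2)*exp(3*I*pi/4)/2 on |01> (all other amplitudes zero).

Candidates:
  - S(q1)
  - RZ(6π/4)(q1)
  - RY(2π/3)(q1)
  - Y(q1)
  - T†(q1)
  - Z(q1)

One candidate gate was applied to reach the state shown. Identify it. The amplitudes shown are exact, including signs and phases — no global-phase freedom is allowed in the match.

The applied gate was RZ(6π/4)(q1).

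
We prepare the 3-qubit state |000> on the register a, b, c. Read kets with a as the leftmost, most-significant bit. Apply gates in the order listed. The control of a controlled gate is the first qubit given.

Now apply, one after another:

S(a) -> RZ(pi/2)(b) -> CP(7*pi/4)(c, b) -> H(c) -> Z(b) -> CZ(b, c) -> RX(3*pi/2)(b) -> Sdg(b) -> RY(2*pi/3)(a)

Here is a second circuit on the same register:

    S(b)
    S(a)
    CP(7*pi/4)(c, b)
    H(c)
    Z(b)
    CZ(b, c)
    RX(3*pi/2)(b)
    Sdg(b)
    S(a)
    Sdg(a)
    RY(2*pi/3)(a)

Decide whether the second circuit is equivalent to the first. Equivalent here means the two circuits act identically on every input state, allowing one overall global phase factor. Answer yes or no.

Yes, they are equivalent — the unitaries differ by at most a global phase.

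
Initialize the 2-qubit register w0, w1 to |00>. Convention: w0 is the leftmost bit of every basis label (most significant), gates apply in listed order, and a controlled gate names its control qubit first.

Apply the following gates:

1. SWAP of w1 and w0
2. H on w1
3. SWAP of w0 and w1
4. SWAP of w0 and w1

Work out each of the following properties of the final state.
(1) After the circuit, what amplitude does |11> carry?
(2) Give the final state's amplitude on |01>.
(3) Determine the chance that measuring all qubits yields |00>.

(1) The amplitude on |11> is 0. Key observation: gates 3-4 undo each other exactly, leaving only the rest of the circuit to track.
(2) The final state's coefficient on |01> equals sqrt(2)/2.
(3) Outcome |00> occurs with probability 1/2.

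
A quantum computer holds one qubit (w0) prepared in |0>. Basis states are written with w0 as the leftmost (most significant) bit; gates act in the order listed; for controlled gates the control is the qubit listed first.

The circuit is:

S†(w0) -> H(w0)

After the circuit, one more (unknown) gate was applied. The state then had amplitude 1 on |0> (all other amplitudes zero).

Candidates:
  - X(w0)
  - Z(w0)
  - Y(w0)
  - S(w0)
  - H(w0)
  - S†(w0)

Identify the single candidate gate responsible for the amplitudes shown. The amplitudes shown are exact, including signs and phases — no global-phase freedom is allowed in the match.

It was H(w0) that produced the state shown.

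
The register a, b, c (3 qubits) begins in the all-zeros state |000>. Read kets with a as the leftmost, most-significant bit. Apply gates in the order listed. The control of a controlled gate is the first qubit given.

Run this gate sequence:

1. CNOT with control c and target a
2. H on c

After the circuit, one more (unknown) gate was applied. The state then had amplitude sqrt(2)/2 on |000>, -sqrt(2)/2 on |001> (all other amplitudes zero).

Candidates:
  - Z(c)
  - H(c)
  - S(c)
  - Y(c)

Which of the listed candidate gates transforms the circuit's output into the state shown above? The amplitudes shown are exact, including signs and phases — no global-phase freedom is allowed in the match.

The unique candidate consistent with the amplitudes is Z(c).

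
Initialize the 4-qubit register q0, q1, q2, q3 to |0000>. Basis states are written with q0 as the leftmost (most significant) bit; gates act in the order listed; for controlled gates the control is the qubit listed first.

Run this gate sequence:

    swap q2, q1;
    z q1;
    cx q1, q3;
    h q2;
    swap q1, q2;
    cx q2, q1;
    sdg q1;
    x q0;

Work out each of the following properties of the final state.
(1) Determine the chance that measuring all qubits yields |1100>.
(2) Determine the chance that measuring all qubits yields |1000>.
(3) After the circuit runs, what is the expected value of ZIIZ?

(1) Outcome |1100> occurs with probability 1/2.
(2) A full measurement returns |1000> with probability 1/2.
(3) In the final state, ZIIZ has expectation -1.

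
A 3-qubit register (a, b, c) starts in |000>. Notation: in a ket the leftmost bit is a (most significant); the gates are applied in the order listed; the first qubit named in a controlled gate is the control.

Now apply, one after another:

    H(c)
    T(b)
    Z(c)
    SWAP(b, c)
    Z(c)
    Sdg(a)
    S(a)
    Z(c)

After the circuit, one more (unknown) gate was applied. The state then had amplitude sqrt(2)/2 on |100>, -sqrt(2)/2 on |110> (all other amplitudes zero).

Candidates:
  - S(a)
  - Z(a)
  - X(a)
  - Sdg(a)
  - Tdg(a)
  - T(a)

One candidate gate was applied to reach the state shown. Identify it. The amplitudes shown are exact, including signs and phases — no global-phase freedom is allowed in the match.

The unique candidate consistent with the amplitudes is X(a). Key observation: the block from step 5 through step 8 cancels to the identity and can be dropped.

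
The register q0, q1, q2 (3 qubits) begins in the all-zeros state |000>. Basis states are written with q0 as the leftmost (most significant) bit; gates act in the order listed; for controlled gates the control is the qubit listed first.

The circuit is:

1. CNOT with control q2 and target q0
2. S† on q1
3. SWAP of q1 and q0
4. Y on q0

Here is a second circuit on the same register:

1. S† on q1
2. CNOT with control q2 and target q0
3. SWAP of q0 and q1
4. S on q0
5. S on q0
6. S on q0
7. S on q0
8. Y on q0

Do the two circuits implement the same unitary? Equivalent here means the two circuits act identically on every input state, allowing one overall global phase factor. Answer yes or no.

Yes: on every input state the two circuits agree up to one overall phase factor.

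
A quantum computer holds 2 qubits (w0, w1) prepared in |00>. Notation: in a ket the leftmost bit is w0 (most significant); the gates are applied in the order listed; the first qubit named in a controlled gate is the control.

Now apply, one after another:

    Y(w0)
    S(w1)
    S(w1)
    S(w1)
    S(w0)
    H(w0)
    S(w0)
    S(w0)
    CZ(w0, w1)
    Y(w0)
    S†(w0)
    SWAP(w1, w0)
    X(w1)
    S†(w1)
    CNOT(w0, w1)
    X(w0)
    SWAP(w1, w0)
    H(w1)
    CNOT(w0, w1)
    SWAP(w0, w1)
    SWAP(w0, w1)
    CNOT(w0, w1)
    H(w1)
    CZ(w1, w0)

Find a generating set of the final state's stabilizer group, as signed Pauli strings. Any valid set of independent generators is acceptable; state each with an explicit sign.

The stabilizer group can be generated by +XI, -IZ, among other valid generating sets. Key observation: steps 19-22 multiply out to the identity, so the circuit reduces to the remaining gates.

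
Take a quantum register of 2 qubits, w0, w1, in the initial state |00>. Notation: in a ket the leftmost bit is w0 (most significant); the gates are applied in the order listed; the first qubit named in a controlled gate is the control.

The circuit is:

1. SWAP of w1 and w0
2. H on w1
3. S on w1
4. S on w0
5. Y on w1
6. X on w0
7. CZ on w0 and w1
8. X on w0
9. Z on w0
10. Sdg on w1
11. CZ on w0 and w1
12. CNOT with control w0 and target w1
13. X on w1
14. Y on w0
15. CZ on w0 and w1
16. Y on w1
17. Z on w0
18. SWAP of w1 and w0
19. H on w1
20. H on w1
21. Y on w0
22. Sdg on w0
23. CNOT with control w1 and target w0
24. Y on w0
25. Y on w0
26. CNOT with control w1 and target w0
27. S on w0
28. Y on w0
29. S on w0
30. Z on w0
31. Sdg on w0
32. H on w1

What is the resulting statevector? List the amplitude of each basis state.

The resulting statevector has amplitude 1/2 on |00>, -1/2 on |01>, 1/2 on |10>, -1/2 on |11>. Key observation: the block from step 22 through step 27 cancels to the identity and can be dropped.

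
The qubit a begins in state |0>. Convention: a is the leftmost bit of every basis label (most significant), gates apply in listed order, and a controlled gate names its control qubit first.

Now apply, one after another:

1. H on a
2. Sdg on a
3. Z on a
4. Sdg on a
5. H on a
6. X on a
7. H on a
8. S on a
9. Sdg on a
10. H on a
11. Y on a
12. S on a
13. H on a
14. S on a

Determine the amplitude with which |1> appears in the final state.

The amplitude on |1> is sqrt(2)/2. Key observation: steps 7-10 multiply out to the identity, so the circuit reduces to the remaining gates.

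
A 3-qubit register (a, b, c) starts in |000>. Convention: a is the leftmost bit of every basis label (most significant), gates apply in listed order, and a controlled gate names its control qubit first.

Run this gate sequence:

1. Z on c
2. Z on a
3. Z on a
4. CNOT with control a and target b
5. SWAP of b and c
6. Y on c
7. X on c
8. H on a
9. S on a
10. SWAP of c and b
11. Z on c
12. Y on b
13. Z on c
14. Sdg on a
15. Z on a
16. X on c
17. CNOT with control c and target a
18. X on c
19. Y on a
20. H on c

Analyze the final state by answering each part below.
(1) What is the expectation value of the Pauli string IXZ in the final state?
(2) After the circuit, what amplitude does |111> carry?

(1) In the final state, IXZ has expectation 0.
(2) The amplitude on |111> is I/2.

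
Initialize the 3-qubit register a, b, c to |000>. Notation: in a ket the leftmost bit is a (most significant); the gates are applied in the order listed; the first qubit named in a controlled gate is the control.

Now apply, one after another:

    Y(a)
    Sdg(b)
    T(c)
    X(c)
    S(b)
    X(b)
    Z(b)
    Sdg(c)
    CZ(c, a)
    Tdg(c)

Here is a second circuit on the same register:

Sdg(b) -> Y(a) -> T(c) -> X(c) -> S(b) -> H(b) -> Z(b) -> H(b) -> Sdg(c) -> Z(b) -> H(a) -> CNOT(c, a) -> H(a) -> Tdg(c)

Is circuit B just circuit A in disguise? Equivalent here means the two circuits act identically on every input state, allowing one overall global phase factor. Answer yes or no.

Yes, they are equivalent — the unitaries differ by at most a global phase.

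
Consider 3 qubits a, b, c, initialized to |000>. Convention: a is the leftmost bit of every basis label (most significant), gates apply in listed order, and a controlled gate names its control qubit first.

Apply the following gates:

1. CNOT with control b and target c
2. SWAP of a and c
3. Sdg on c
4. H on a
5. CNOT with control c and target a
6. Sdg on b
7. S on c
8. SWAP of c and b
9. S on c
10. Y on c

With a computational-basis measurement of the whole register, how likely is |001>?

A full measurement returns |001> with probability 1/2.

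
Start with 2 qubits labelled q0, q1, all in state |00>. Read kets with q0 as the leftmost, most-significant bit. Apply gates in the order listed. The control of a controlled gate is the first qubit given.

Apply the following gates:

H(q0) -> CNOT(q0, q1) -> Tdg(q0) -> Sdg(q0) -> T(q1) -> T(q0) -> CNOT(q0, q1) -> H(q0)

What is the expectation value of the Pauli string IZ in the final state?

In the final state, IZ has expectation 1.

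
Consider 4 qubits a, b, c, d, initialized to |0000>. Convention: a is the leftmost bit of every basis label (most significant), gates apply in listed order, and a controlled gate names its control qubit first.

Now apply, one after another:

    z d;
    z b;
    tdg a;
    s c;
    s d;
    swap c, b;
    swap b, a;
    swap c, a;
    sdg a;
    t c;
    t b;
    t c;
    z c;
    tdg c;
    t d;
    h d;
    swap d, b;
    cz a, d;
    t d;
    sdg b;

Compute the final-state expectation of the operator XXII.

The expectation value of XXII is 0.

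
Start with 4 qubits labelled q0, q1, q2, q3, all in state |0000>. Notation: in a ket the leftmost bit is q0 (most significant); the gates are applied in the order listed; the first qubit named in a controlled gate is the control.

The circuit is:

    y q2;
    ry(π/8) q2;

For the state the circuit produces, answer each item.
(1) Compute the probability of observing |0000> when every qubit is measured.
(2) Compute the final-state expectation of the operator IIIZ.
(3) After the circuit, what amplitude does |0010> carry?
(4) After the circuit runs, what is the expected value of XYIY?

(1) Outcome |0000> occurs with probability sin(pi/16)**2.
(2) The expectation value of IIIZ is 1.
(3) The amplitude on |0010> is I*cos(pi/16).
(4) In the final state, XYIY has expectation 0.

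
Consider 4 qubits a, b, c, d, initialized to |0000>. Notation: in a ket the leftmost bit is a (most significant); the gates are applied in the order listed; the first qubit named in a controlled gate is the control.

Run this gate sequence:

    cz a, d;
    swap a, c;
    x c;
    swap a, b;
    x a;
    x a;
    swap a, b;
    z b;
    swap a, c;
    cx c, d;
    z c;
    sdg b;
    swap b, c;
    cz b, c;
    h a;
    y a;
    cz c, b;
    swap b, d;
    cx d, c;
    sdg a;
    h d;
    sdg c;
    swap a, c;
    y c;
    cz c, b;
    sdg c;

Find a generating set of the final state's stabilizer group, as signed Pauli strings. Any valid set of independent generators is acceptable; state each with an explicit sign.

One valid set of independent stabilizer generators is -IIXI, +IIIX, +ZIII, +IZII (any independent generating set of the same group is equally correct). Key observation: steps 4-7 multiply out to the identity, so the circuit reduces to the remaining gates.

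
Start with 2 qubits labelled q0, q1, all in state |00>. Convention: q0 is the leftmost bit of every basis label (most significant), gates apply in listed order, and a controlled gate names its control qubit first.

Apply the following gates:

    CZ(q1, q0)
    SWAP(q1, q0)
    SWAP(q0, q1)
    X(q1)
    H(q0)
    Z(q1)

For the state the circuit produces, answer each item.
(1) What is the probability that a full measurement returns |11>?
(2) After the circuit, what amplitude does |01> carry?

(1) The probability of measuring |11> is 1/2.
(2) The final state's coefficient on |01> equals -sqrt(2)/2.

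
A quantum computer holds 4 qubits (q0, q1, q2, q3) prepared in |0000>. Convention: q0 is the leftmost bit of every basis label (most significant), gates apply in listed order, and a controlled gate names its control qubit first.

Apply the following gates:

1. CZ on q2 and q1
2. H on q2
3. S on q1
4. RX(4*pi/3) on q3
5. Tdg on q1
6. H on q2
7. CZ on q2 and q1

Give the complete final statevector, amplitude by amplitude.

The final amplitudes are -1/2 on |0000>, -sqrt(3)*I/2 on |0001>, and 0 on every other basis state.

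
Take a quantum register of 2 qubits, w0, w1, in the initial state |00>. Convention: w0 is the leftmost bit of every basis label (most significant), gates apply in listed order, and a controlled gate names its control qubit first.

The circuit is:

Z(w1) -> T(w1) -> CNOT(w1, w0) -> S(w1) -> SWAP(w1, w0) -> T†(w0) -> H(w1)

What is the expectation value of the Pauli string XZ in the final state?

The expectation value of XZ is 0.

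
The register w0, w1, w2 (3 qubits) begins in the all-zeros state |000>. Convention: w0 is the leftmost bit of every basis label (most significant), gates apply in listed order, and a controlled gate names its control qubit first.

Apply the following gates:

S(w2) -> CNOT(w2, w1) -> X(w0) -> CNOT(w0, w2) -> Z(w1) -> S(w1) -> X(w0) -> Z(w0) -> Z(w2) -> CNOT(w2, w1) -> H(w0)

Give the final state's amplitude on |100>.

The final state's coefficient on |100> equals 0.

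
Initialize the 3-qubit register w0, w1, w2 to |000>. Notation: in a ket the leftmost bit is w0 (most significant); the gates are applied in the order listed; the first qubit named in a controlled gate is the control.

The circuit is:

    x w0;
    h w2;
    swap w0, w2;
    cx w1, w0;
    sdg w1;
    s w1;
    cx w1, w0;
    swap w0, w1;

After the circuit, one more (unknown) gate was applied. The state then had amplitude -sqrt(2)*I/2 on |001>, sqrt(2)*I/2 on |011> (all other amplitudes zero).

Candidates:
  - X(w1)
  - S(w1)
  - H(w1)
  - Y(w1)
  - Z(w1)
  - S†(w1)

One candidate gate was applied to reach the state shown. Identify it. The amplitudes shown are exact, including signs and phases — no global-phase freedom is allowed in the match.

It was Y(w1) that produced the state shown. Key observation: the block from step 4 through step 7 cancels to the identity and can be dropped.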